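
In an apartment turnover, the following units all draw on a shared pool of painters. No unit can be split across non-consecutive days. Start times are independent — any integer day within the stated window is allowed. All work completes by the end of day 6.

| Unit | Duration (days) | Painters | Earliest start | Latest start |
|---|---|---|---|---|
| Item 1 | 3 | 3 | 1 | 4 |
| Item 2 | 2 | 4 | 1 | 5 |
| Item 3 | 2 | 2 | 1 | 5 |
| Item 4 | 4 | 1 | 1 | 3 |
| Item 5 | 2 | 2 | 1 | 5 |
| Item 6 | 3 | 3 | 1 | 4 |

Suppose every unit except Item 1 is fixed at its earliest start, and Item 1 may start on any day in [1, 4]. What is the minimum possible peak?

Item 1@1: d1:15  d2:15  d3:7  d4:1  d5:0  d6:0 → peak 15
Item 1@2: d1:12  d2:15  d3:7  d4:4  d5:0  d6:0 → peak 15
Item 1@3: d1:12  d2:12  d3:7  d4:4  d5:3  d6:0 → peak 12
Item 1@4: d1:12  d2:12  d3:4  d4:4  d5:3  d6:3 → peak 12
Best is Item 1@3, peak 12.

12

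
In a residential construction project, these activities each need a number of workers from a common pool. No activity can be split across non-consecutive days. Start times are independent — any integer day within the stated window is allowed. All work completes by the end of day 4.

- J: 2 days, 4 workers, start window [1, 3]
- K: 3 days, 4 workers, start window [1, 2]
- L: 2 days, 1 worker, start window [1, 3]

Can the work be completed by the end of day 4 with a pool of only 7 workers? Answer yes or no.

The minimum achievable peak is 8; 7 < 8, so no feasible schedule stays within the cap.

no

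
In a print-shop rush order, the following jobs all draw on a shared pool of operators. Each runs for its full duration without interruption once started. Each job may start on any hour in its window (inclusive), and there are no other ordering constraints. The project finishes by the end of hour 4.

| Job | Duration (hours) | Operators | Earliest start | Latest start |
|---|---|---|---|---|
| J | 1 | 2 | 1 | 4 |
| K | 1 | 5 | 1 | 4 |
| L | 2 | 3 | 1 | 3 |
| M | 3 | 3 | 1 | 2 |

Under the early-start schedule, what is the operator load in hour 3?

At early start, hour 3 has: M.
Demand: 3 = 3.

3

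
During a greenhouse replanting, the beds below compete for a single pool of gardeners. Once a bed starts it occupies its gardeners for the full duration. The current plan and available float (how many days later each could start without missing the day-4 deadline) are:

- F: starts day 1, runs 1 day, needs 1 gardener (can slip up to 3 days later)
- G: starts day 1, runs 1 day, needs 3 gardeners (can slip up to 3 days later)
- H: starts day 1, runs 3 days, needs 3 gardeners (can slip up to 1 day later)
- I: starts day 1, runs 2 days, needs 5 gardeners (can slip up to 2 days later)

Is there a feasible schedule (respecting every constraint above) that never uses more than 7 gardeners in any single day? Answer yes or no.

no

The minimum achievable peak is 8; 7 < 8, so no feasible schedule stays within the cap.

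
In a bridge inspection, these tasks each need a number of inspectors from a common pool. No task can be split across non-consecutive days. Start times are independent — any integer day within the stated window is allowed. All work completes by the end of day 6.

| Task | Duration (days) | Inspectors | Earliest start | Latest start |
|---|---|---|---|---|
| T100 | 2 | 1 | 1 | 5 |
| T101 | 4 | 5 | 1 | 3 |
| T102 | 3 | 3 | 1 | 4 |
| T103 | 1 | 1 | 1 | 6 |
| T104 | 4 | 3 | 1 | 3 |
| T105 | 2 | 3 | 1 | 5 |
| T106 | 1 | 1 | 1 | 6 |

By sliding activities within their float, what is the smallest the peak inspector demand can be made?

11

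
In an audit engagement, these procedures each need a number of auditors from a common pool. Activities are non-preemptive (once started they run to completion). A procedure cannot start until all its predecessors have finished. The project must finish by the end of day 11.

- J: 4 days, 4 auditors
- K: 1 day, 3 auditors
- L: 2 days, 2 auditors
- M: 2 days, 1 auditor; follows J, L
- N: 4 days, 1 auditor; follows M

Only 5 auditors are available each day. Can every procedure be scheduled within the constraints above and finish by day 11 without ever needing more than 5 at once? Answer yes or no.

no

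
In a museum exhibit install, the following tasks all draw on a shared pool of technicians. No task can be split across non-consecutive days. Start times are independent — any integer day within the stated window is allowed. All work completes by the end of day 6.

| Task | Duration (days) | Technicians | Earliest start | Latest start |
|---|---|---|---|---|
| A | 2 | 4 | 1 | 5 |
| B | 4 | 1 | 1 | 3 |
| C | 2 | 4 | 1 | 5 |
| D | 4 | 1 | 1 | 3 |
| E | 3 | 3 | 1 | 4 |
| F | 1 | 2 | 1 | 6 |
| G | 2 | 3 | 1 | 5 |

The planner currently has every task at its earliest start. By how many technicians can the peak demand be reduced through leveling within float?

10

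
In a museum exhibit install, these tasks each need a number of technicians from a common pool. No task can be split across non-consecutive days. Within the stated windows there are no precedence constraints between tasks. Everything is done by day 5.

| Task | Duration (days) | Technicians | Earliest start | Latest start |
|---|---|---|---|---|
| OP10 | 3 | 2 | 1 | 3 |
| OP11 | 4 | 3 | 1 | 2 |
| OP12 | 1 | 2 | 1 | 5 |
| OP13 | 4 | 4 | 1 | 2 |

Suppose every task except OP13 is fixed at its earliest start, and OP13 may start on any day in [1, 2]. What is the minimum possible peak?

9

OP13@1: d1:11  d2:9  d3:9  d4:7  d5:0 → peak 11
OP13@2: d1:7  d2:9  d3:9  d4:7  d5:4 → peak 9
Best is OP13@2, peak 9.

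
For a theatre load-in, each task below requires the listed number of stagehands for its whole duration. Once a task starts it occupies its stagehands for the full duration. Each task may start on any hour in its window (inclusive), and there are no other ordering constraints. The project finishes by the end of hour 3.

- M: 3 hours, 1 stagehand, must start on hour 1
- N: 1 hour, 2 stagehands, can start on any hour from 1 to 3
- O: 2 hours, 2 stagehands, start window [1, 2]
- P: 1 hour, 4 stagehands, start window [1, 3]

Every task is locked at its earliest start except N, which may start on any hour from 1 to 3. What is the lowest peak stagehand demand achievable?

7

N@1: h1:9  h2:3  h3:1 → peak 9
N@2: h1:7  h2:5  h3:1 → peak 7
N@3: h1:7  h2:3  h3:3 → peak 7
Best is N@2, peak 7.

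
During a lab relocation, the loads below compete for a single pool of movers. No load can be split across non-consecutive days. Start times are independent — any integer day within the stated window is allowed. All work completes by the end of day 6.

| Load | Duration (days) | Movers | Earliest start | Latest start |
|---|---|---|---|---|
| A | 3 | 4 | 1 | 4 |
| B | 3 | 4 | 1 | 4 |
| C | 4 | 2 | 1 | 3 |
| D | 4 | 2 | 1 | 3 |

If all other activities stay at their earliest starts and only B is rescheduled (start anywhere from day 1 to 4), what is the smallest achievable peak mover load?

B@1: d1:12  d2:12  d3:12  d4:4  d5:0  d6:0 → peak 12
B@2: d1:8  d2:12  d3:12  d4:8  d5:0  d6:0 → peak 12
B@3: d1:8  d2:8  d3:12  d4:8  d5:4  d6:0 → peak 12
B@4: d1:8  d2:8  d3:8  d4:8  d5:4  d6:4 → peak 8
Best is B@4, peak 8.

8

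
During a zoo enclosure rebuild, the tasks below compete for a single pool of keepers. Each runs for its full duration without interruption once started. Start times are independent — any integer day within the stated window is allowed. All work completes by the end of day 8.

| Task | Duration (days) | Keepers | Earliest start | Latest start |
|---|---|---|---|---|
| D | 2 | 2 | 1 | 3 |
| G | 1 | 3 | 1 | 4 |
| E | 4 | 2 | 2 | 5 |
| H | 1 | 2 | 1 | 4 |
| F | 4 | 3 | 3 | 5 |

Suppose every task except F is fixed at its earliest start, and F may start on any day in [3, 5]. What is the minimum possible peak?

7

F@3: d1:7  d2:4  d3:5  d4:5  d5:5  d6:3  d7:0  d8:0 → peak 7
F@4: d1:7  d2:4  d3:2  d4:5  d5:5  d6:3  d7:3  d8:0 → peak 7
F@5: d1:7  d2:4  d3:2  d4:2  d5:5  d6:3  d7:3  d8:3 → peak 7
Best is F@3, peak 7.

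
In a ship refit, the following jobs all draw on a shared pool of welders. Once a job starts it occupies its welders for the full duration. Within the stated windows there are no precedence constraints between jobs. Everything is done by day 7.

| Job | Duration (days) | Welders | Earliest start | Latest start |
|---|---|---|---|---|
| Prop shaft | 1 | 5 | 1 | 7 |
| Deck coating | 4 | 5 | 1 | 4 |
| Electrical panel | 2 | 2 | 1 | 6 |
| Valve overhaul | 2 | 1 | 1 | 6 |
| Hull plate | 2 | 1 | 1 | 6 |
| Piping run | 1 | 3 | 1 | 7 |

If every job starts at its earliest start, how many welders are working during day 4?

5

At early start, day 4 has: Deck coating.
Demand: 5 = 5.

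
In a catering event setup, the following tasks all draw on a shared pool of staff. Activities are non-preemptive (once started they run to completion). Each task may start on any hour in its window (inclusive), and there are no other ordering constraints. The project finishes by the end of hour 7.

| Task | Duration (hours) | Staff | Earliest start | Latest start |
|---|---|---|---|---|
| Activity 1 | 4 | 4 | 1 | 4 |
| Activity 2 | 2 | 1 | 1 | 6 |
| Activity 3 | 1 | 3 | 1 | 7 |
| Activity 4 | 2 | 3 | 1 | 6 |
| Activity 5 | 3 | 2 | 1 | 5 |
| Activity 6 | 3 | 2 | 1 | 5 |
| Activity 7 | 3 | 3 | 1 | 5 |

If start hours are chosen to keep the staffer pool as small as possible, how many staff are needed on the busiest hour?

8

Early-start (Activity 1@1, Activity 2@1, Activity 3@1, Activity 4@1, Activity 5@1, Activity 6@1, Activity 7@1) gives peak 18: h1:18  h2:15  h3:11  h4:4  h5:0  h6:0  h7:0.
Shift Activity 4→2, Activity 5→4, Activity 6→4, Activity 7→5.
Schedule Activity 1@1, Activity 2@1, Activity 3@1, Activity 4@2, Activity 5@4, Activity 6@4, Activity 7@5: h1:8  h2:8  h3:7  h4:8  h5:7  h6:7  h7:3 — peak 8.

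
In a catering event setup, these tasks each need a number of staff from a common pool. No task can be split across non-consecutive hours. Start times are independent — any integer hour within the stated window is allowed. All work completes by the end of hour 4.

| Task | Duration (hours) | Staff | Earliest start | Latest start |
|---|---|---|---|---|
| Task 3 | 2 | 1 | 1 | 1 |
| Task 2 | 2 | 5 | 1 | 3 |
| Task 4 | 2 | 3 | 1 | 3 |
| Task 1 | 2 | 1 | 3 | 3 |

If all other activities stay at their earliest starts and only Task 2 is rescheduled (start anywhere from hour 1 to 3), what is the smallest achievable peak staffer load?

6

Task 2@1: h1:9  h2:9  h3:1  h4:1 → peak 9
Task 2@2: h1:4  h2:9  h3:6  h4:1 → peak 9
Task 2@3: h1:4  h2:4  h3:6  h4:6 → peak 6
Best is Task 2@3, peak 6.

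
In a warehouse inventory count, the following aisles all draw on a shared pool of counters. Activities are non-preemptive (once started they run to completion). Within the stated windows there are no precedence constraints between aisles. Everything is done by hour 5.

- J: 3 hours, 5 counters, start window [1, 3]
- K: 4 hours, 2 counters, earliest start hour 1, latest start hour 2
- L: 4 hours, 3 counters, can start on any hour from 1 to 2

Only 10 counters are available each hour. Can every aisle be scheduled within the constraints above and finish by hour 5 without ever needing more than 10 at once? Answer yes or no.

yes

Schedule J@1, K@1, L@1: h1:10  h2:10  h3:10  h4:5  h5:0 — peak 10 ≤ 10.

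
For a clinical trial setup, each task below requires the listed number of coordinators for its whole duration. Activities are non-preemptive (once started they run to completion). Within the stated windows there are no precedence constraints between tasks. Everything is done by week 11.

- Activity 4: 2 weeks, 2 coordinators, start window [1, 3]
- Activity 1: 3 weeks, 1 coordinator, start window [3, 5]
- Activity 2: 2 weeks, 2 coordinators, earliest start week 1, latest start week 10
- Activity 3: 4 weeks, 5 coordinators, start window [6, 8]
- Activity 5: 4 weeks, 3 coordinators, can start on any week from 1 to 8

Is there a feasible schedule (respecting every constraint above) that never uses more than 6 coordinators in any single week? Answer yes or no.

yes

Schedule Activity 4@1, Activity 1@3, Activity 2@1, Activity 3@7, Activity 5@3: w1:4  w2:4  w3:4  w4:4  w5:4  w6:3  w7:5  w8:5  w9:5  w10:5  w11:0 — peak 5 ≤ 6.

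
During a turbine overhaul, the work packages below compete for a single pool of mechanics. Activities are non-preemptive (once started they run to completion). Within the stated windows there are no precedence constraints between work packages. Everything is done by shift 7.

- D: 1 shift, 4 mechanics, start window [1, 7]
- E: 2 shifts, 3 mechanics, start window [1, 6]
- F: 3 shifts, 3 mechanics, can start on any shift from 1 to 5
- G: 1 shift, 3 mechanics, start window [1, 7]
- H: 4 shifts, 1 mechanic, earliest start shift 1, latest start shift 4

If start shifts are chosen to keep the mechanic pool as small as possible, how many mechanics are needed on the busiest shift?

4

Early-start (D@1, E@1, F@1, G@1, H@1) gives peak 14: s1:14  s2:7  s3:4  s4:1  s5:0  s6:0  s7:0.
Shift E→2, F→4, G→7, H→2.
Schedule D@1, E@2, F@4, G@7, H@2: s1:4  s2:4  s3:4  s4:4  s5:4  s6:3  s7:3 — peak 4.
Total mechanic-shifts = 26 over 7 shifts ⇒ peak ≥ ⌈26/7⌉ = 4, so 4 is optimal.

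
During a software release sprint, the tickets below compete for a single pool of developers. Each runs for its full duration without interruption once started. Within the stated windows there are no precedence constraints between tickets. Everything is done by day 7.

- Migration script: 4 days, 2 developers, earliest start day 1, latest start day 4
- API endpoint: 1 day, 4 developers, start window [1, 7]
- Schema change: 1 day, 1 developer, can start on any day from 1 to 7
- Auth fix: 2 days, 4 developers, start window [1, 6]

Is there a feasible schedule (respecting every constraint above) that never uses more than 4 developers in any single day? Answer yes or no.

yes

Schedule Migration script@1, API endpoint@5, Schema change@1, Auth fix@6: d1:3  d2:2  d3:2  d4:2  d5:4  d6:4  d7:4 — peak 4 ≤ 4.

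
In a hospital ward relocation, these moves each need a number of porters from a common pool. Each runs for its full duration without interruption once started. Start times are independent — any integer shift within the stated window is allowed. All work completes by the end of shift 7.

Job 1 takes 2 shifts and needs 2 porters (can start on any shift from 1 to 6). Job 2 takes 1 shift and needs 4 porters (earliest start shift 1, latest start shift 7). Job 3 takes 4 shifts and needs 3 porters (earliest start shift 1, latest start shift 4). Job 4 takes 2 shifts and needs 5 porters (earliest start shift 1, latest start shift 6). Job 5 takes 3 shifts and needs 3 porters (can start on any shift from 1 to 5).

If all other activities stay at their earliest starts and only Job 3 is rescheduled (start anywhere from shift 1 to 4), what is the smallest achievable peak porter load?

Job 3@1: s1:17  s2:13  s3:6  s4:3  s5:0  s6:0  s7:0 → peak 17
Job 3@2: s1:14  s2:13  s3:6  s4:3  s5:3  s6:0  s7:0 → peak 14
Job 3@3: s1:14  s2:10  s3:6  s4:3  s5:3  s6:3  s7:0 → peak 14
Job 3@4: s1:14  s2:10  s3:3  s4:3  s5:3  s6:3  s7:3 → peak 14
Best is Job 3@2, peak 14.

14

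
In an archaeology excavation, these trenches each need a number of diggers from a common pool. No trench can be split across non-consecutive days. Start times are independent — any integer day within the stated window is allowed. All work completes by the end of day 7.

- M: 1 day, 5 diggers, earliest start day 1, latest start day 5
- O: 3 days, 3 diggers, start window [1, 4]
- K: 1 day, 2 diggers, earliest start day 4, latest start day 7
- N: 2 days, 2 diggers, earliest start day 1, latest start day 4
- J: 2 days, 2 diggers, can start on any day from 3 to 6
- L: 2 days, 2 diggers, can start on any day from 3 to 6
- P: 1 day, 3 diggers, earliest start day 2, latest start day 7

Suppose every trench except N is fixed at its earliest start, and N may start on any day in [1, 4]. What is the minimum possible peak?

8

N@1: d1:10  d2:8  d3:7  d4:6  d5:0  d6:0  d7:0 → peak 10
N@2: d1:8  d2:8  d3:9  d4:6  d5:0  d6:0  d7:0 → peak 9
N@3: d1:8  d2:6  d3:9  d4:8  d5:0  d6:0  d7:0 → peak 9
N@4: d1:8  d2:6  d3:7  d4:8  d5:2  d6:0  d7:0 → peak 8
Best is N@4, peak 8.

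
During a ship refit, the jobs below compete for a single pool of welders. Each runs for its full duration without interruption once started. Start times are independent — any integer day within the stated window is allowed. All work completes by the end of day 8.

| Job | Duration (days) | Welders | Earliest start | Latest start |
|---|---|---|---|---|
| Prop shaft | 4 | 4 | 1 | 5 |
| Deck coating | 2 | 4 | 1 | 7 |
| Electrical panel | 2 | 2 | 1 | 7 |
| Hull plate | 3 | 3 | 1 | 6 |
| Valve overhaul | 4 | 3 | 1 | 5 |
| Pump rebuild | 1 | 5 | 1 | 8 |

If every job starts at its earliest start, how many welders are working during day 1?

At early start, day 1 has: Prop shaft, Deck coating, Electrical panel, Hull plate, Valve overhaul, Pump rebuild.
Demand: 4 + 4 + 2 + 3 + 3 + 5 = 21.

21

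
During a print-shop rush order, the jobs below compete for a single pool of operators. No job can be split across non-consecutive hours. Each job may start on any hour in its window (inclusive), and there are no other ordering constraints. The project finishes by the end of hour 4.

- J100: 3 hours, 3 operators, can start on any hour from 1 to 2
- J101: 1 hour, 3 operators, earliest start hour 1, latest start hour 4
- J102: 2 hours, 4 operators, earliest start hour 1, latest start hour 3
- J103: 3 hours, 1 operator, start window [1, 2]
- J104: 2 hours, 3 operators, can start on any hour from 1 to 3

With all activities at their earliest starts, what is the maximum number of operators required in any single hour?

Early-start schedule: J100@1, J101@1, J102@1, J103@1, J104@1.
Load per hour: hour 1: 14, hour 2: 11, hour 3: 4, hour 4: 0.
Peak is 14.

14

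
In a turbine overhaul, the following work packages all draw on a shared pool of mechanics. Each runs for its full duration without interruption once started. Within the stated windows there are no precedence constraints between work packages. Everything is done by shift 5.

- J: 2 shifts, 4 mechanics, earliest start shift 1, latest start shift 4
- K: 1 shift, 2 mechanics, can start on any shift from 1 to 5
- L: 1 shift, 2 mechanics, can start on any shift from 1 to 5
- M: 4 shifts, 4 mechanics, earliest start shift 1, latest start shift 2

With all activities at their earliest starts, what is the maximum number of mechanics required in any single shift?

Early-start schedule: J@1, K@1, L@1, M@1.
Load per shift: shift 1: 12, shift 2: 8, shift 3: 4, shift 4: 4, shift 5: 0.
Peak is 12.

12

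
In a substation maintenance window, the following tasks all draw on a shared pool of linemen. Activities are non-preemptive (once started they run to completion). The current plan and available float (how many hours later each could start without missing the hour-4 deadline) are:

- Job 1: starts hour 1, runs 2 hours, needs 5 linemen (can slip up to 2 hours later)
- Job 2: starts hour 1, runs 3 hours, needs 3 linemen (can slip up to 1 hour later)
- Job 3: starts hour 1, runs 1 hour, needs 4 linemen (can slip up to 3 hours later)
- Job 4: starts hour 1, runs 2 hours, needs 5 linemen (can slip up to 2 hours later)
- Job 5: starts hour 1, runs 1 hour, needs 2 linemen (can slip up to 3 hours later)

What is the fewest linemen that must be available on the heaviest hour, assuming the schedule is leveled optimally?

Early-start (Job 1@1, Job 2@1, Job 3@1, Job 4@1, Job 5@1) gives peak 19: h1:19  h2:13  h3:3  h4:0.
Shift Job 3→4, Job 4→3.
Schedule Job 1@1, Job 2@1, Job 3@4, Job 4@3, Job 5@1: h1:10  h2:8  h3:8  h4:9 — peak 10.

10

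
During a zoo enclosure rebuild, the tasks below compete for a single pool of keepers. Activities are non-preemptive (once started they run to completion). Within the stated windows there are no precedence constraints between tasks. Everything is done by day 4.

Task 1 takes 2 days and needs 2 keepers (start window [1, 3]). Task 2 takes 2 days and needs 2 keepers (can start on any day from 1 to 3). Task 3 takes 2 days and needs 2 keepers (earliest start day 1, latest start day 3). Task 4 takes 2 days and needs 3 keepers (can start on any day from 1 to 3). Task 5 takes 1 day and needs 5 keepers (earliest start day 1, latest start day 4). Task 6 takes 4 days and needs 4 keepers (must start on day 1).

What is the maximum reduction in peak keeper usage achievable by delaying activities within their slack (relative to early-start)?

Early-start peak: d1:18  d2:13  d3:4  d4:4 ⇒ 18.
Leveled (Task 1@1, Task 2@1, Task 3@3, Task 4@1, Task 5@3, Task 6@1): d1:11  d2:11  d3:11  d4:6 ⇒ 11.
Reduction 18 − 11 = 7.

7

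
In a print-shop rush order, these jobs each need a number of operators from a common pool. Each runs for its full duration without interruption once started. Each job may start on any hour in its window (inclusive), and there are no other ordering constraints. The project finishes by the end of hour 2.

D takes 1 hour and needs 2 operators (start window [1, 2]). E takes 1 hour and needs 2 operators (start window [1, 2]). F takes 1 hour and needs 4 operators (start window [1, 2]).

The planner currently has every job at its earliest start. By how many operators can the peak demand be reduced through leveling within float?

Early-start peak: h1:8  h2:0 ⇒ 8.
Leveled (D@1, E@1, F@2): h1:4  h2:4 ⇒ 4.
Reduction 8 − 4 = 4.

4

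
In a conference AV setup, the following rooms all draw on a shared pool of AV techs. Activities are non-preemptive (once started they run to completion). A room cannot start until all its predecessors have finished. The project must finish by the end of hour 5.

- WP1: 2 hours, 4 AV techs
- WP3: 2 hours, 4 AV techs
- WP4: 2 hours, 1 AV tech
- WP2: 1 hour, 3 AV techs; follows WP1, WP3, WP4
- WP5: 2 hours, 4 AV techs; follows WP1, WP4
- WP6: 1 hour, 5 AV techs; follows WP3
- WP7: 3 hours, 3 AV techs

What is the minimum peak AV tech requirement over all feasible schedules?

Early-start (WP1@1, WP3@1, WP4@1, WP2@3, WP5@3, WP6@3, WP7@1) gives peak 15: h1:12  h2:12  h3:15  h4:4  h5:0.
Shift WP6→5, WP7→3.
Schedule WP1@1, WP3@1, WP4@1, WP2@3, WP5@3, WP6@5, WP7@3: h1:9  h2:9  h3:10  h4:7  h5:8 — peak 10.

10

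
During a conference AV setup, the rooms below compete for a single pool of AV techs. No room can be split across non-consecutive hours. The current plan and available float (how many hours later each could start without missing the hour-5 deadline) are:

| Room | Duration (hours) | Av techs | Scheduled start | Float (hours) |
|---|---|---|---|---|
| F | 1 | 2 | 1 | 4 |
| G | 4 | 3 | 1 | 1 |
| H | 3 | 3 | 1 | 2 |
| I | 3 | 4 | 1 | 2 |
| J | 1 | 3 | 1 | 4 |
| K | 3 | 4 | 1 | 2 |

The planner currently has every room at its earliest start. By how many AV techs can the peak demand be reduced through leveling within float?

5

Early-start peak: h1:19  h2:14  h3:14  h4:3  h5:0 ⇒ 19.
Leveled (F@1, G@1, H@1, I@1, J@2, K@3): h1:12  h2:13  h3:14  h4:7  h5:4 ⇒ 14.
Reduction 19 − 14 = 5.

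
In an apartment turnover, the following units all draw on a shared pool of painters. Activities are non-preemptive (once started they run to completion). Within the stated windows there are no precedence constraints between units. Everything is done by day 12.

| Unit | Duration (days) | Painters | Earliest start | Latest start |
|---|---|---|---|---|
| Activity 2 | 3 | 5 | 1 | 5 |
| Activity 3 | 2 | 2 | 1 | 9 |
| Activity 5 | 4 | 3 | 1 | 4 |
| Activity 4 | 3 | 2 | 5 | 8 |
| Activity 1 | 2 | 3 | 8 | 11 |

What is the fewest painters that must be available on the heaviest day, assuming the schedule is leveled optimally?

5

Early-start (Activity 2@1, Activity 3@1, Activity 5@1, Activity 4@5, Activity 1@8) gives peak 10: d1:10  d2:10  d3:8  d4:3  d5:2  d6:2  d7:2  d8:3  d9:3  d10:0  d11:0  d12:0.
Shift Activity 3→4, Activity 5→4, Activity 4→6.
Schedule Activity 2@1, Activity 3@4, Activity 5@4, Activity 4@6, Activity 1@8: d1:5  d2:5  d3:5  d4:5  d5:5  d6:5  d7:5  d8:5  d9:3  d10:0  d11:0  d12:0 — peak 5.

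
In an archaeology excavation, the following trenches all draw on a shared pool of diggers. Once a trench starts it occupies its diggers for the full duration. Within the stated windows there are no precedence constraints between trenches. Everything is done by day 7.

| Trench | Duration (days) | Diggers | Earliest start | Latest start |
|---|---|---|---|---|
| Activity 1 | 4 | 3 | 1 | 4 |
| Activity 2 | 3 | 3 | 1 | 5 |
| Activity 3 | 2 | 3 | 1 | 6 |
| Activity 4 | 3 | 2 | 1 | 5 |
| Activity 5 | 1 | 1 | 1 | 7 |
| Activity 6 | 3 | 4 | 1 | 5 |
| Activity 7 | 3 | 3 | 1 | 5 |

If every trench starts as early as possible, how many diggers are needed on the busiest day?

19

Early-start schedule: Activity 1@1, Activity 2@1, Activity 3@1, Activity 4@1, Activity 5@1, Activity 6@1, Activity 7@1.
Load per day: day 1: 19, day 2: 18, day 3: 15, day 4: 3, day 5: 0, day 6: 0, day 7: 0.
Peak is 19.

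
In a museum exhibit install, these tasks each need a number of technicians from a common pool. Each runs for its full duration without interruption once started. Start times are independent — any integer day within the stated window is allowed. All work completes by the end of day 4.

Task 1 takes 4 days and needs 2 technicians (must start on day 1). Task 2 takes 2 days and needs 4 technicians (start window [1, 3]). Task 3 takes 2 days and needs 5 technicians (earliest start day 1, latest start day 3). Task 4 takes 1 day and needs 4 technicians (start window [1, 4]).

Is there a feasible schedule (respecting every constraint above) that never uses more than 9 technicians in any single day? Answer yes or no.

The minimum achievable peak is 10; 9 < 10, so no feasible schedule stays within the cap.

no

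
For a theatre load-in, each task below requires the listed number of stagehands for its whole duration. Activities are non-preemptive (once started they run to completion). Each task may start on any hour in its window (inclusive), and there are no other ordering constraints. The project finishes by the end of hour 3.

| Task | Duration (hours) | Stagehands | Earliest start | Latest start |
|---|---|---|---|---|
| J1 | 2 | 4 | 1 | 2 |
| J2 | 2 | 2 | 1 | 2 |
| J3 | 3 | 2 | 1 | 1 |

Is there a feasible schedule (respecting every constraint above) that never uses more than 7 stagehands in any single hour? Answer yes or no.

no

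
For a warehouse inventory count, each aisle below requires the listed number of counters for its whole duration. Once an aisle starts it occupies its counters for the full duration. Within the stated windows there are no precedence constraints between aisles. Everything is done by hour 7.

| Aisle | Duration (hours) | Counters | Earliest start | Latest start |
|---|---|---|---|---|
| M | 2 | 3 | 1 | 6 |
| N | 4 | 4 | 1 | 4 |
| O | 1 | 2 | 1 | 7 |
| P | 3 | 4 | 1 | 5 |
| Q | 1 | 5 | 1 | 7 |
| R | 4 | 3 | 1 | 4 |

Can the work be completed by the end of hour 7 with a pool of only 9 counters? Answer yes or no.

yes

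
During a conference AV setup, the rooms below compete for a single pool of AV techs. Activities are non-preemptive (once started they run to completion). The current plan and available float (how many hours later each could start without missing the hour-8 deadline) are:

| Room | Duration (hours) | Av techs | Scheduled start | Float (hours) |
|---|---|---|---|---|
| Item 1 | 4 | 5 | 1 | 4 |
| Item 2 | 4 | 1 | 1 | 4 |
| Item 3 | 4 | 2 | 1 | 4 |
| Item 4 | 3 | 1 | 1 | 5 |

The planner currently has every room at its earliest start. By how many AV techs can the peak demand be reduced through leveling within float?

Early-start peak: h1:9  h2:9  h3:9  h4:8  h5:0  h6:0  h7:0  h8:0 ⇒ 9.
Leveled (Item 1@1, Item 2@5, Item 3@5, Item 4@5): h1:5  h2:5  h3:5  h4:5  h5:4  h6:4  h7:4  h8:3 ⇒ 5.
Reduction 9 − 5 = 4.

4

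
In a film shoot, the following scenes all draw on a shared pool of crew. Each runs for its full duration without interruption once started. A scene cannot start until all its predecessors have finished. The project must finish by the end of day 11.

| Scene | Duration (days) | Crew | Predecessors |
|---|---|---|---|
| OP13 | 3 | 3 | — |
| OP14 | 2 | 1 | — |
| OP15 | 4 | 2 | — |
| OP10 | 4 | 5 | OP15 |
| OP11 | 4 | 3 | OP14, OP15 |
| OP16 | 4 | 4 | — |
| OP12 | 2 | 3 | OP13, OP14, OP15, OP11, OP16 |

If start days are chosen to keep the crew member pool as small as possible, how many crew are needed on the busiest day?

8

Early-start (OP13@1, OP14@1, OP15@1, OP10@5, OP11@5, OP16@1, OP12@9) gives peak 10: d1:10  d2:10  d3:9  d4:6  d5:8  d6:8  d7:8  d8:8  d9:3  d10:3  d11:0.
Shift OP10→8, OP16→4.
Schedule OP13@1, OP14@1, OP15@1, OP10@8, OP11@5, OP16@4, OP12@9: d1:6  d2:6  d3:5  d4:6  d5:7  d6:7  d7:7  d8:8  d9:8  d10:8  d11:5 — peak 8.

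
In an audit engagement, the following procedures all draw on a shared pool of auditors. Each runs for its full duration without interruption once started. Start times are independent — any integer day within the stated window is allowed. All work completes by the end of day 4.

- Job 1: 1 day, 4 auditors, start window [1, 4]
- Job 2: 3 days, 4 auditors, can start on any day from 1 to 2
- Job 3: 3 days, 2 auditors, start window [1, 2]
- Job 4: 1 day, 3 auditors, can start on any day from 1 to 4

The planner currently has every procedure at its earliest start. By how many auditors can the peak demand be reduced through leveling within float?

Early-start peak: d1:13  d2:6  d3:6  d4:0 ⇒ 13.
Leveled (Job 1@1, Job 2@2, Job 3@1, Job 4@4): d1:6  d2:6  d3:6  d4:7 ⇒ 7.
Reduction 13 − 7 = 6.

6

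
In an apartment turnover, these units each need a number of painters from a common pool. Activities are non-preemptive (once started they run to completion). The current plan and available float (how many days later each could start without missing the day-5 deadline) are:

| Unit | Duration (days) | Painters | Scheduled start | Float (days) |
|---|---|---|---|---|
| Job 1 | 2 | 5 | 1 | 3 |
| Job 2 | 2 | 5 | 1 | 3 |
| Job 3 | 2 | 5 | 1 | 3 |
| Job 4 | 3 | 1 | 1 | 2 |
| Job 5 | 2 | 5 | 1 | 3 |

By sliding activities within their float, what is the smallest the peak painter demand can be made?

11

Early-start (Job 1@1, Job 2@1, Job 3@1, Job 4@1, Job 5@1) gives peak 21: d1:21  d2:21  d3:1  d4:0  d5:0.
Shift Job 3→3, Job 5→3.
Schedule Job 1@1, Job 2@1, Job 3@3, Job 4@1, Job 5@3: d1:11  d2:11  d3:11  d4:10  d5:0 — peak 11.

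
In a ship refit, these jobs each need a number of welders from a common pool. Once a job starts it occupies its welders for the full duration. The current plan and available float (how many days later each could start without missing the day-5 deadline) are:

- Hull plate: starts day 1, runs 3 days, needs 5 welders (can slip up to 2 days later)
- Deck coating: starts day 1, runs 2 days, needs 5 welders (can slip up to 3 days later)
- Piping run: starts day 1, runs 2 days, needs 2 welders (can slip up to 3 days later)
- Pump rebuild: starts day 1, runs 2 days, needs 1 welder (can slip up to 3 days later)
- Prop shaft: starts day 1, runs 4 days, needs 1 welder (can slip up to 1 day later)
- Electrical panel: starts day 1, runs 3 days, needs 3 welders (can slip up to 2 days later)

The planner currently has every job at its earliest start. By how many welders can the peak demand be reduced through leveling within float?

8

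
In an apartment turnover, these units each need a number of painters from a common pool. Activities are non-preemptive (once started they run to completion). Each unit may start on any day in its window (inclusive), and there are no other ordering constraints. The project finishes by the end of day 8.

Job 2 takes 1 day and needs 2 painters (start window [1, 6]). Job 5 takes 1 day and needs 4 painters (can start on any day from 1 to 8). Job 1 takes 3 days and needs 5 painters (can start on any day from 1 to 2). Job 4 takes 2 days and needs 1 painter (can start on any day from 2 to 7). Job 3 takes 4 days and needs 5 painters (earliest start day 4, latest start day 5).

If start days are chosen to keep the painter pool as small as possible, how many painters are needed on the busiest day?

6

Early-start (Job 2@1, Job 5@1, Job 1@1, Job 4@2, Job 3@4) gives peak 11: d1:11  d2:6  d3:6  d4:5  d5:5  d6:5  d7:5  d8:0.
Shift Job 1→2, Job 3→5.
Schedule Job 2@1, Job 5@1, Job 1@2, Job 4@2, Job 3@5: d1:6  d2:6  d3:6  d4:5  d5:5  d6:5  d7:5  d8:5 — peak 6.
Total painter-days = 43 over 8 days ⇒ peak ≥ ⌈43/8⌉ = 6, so 6 is optimal.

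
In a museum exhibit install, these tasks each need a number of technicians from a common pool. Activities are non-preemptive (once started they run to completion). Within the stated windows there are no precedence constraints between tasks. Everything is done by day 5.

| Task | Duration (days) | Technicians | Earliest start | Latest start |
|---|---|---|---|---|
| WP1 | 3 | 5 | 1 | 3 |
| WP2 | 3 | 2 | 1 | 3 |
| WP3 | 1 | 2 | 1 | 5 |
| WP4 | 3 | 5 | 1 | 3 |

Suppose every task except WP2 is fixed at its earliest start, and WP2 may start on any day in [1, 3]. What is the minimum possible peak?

12

WP2@1: d1:14  d2:12  d3:12  d4:0  d5:0 → peak 14
WP2@2: d1:12  d2:12  d3:12  d4:2  d5:0 → peak 12
WP2@3: d1:12  d2:10  d3:12  d4:2  d5:2 → peak 12
Best is WP2@2, peak 12.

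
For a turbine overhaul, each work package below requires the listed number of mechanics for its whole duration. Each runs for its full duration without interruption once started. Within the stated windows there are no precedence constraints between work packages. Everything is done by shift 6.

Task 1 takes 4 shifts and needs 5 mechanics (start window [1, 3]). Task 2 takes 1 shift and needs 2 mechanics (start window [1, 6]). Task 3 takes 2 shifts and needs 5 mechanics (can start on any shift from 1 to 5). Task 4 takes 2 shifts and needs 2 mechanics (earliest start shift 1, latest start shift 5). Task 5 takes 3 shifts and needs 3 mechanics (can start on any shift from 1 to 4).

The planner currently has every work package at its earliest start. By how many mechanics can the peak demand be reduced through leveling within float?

9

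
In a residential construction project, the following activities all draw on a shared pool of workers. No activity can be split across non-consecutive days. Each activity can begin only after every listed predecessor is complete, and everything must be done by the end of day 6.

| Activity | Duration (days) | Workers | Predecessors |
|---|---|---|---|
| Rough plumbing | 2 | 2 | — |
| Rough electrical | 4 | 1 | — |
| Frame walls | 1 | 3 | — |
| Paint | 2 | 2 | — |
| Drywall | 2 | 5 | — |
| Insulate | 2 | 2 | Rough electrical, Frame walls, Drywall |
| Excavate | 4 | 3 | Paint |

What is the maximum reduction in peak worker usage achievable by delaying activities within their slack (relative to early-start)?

5

Early-start peak: d1:13  d2:10  d3:4  d4:4  d5:5  d6:5 ⇒ 13.
Leveled (Rough plumbing@4, Rough electrical@1, Frame walls@3, Paint@1, Drywall@1, Insulate@5, Excavate@3): d1:8  d2:8  d3:7  d4:6  d5:7  d6:5 ⇒ 8.
Reduction 13 − 8 = 5.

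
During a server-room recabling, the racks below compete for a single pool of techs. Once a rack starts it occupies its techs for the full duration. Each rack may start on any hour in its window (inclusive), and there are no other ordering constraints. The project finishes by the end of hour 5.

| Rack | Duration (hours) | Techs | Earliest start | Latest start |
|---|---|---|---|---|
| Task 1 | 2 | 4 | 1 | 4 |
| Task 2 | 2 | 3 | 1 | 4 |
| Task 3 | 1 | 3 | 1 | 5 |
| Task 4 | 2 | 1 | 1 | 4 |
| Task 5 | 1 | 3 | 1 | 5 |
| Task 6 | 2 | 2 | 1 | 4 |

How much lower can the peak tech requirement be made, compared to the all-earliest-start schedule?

Early-start peak: h1:16  h2:10  h3:0  h4:0  h5:0 ⇒ 16.
Leveled (Task 1@1, Task 2@3, Task 3@3, Task 4@1, Task 5@5, Task 6@4): h1:5  h2:5  h3:6  h4:5  h5:5 ⇒ 6.
Reduction 16 − 6 = 10.

10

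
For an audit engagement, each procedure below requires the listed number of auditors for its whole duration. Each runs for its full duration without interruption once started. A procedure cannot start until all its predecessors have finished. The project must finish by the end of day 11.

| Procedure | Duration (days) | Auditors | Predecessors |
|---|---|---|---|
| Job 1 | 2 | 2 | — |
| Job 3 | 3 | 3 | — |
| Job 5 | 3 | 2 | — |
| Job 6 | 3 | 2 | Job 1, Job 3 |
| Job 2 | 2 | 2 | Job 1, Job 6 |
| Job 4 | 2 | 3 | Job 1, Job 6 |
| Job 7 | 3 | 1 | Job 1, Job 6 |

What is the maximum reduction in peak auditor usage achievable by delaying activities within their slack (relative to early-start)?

2

Early-start peak: d1:7  d2:7  d3:5  d4:2  d5:2  d6:2  d7:6  d8:6  d9:1  d10:0  d11:0 ⇒ 7.
Leveled (Job 1@1, Job 3@1, Job 5@3, Job 6@4, Job 2@7, Job 4@7, Job 7@9): d1:5  d2:5  d3:5  d4:4  d5:4  d6:2  d7:5  d8:5  d9:1  d10:1  d11:1 ⇒ 5.
Reduction 7 − 5 = 2.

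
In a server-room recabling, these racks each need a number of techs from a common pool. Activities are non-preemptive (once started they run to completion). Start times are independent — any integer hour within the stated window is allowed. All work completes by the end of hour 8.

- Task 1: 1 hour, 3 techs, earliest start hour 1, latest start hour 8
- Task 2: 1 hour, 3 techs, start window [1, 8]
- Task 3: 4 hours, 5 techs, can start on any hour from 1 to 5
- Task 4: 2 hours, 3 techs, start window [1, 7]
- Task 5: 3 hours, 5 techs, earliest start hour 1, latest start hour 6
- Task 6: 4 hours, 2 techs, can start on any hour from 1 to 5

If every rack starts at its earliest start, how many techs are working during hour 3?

12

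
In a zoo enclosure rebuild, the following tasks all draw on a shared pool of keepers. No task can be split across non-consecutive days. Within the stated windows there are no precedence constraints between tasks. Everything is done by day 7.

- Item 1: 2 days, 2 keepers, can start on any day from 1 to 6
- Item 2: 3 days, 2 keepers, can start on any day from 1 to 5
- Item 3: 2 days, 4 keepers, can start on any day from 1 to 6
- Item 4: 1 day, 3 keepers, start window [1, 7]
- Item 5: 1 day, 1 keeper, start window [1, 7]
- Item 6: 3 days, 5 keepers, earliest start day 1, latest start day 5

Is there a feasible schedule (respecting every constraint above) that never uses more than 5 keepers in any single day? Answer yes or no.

Total keeper-days = 37; over 7 days the average is 37/7 > 5, so some day must exceed 5.

no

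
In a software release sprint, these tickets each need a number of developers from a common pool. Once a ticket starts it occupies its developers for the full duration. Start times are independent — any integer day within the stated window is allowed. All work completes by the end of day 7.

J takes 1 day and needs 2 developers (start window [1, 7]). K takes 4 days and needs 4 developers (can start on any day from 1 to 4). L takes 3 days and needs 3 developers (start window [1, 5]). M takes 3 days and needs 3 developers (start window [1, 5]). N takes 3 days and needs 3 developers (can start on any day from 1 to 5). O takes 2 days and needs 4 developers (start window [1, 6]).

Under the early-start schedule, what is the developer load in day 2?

At early start, day 2 has: K, L, M, N, O.
Demand: 4 + 3 + 3 + 3 + 4 = 17.

17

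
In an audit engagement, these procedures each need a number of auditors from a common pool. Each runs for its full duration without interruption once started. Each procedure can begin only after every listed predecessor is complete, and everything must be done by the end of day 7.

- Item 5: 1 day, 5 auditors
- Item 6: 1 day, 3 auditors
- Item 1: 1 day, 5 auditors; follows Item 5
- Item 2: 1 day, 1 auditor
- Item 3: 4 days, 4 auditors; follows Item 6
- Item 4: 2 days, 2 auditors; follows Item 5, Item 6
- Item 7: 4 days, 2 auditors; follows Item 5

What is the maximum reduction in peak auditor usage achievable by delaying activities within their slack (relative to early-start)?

6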